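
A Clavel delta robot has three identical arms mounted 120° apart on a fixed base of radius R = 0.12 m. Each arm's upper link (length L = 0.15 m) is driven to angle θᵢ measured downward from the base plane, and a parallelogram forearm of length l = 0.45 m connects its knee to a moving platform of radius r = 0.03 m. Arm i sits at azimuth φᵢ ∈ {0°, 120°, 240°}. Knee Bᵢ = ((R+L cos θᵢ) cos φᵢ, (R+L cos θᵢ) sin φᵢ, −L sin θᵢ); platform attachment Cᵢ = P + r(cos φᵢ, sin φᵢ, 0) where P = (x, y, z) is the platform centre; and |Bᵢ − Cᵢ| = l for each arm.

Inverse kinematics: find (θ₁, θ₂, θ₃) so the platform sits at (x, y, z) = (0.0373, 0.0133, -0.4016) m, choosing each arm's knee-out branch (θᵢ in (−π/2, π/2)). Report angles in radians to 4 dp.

θ₁ = 0.0004, θ₂ = 0.1746, θ₃ = 0.2620

φ1=0.0° → target in arm frame (0.0373, 0.0133)
  e−x'=0.0527;  (l²−L²−(e−x')²−y'²−z²)/2L = 0.0525
  γ=atan2(-0.4016,0.0527)=-1.4403;  ψ=arccos(0.1297)=1.4407;  θ1=γ+ψ≈0.0004
arm 2 (φ=120.0°): x'=-0.0071, y'=-0.0390
  A=0.0971, B=-0.4016, C=(l²−L²−A²−y'²−z²)/(2L)=0.0259
  γ=atan2(-0.4016,0.0971)=-1.3335;  ψ=arccos(0.0626)=1.5081;  θ2=γ+ψ≈0.1746
φ3=240.0° → target in arm frame (-0.0302, 0.0257)
  e−x'=0.1202;  (l²−L²−(e−x')²−y'²−z²)/2L = 0.0121
  θ3 = atan2(B,A) + arccos(C/0.4192) = 0.2620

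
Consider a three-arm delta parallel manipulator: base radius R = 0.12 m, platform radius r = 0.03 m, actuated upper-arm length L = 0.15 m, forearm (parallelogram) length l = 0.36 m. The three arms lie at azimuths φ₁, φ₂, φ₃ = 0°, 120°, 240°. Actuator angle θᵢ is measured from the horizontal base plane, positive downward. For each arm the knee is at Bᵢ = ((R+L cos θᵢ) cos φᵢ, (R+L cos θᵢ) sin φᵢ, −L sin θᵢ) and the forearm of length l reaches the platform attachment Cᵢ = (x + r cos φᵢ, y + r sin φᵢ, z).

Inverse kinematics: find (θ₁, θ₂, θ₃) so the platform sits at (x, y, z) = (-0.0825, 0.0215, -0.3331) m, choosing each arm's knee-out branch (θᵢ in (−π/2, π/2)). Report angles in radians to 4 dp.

arm 1 (φ=0.0°): x'=-0.0825, y'=0.0215
  A=0.1725, B=-0.3331, C=(l²−L²−A²−y'²−z²)/(2L)=-0.1136
  θ1 = atan2(B,A) + arccos(C/0.3751) = 0.7855
arm 2 (φ=120.0°): x'=0.0599, y'=0.0607
  e−x'=0.0301;  (l²−L²−(e−x')²−y'²−z²)/2L = -0.0282
  γ=atan2(-0.3331,0.0301)=-1.4806;  ψ=arccos(-0.0842)=1.6551;  θ2=γ+ψ≈0.1745
rotate P by −φ3: (0.0226, -0.0822, -0.3331)
  A=0.0674, B=-0.3331, C=(l²−L²−A²−y'²−z²)/(2L)=-0.0505
  √(A²+B²)=0.3398;  θ3 = -1.3712+1.7200 ≈ 0.3487

θ₁ = 0.7855, θ₂ = 0.1745, θ₃ = 0.3487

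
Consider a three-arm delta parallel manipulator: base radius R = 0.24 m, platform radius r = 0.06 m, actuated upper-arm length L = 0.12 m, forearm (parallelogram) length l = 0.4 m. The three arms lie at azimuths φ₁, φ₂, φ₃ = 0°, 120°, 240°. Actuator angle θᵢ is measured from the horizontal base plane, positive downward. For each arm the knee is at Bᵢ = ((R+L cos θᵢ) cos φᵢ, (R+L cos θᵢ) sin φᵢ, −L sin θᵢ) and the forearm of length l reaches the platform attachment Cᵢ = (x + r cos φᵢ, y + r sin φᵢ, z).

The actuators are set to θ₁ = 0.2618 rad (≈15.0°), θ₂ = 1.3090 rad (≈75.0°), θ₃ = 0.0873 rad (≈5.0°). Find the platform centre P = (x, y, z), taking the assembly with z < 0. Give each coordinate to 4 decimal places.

arm 1 at φ=0.0°: ρ1 = 0.2959;  O1 = (0.2959, 0.0000, -0.0311)
φ2=120.0°: virtual centre (-0.1055, 0.1828, -0.1159), radius l
φ3=240.0°: virtual centre (-0.1498, -0.2594, -0.0105), radius l
subtract pairs → two planes through P
plane₁₂: -0.8029x+0.3656y+-0.1697z = -0.0305
det = 0.7424;  x = 0.0207+-0.0983z,  y = -0.0381+0.2483z
quadratic in z: (1.0713)z²+(0.0973)z+(-0.0818)=0, √Δ=0.6002 → z ∈ {-0.3255, 0.2347}; z = -0.3255 (taking z<0)
x = 0.0527, y = -0.1189

(0.0527, -0.1189, -0.3255)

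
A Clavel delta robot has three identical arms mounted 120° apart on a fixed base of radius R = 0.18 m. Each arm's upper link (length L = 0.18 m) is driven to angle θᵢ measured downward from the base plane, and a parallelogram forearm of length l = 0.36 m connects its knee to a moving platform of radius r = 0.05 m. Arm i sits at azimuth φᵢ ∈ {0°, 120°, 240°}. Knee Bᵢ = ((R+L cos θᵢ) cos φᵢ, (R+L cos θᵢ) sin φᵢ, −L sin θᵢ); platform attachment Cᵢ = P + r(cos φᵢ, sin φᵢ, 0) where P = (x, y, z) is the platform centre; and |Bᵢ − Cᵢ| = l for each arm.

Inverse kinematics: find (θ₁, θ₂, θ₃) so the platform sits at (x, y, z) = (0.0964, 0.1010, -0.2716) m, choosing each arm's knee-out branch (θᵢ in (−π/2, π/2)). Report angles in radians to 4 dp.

θ₁ = -0.0001, θ₂ = 0.3491, θ₃ = 1.1348

rotate P by −φ1: (0.0964, 0.1010, -0.2716)
  e−x'=0.0336;  (l²−L²−(e−x')²−y'²−z²)/2L = 0.0336
  θ1 = atan2(B,A) + arccos(C/0.2737) = -0.0001
rotate P by −φ2: (0.0393, -0.1340, -0.2716)
  e−x'=0.0907;  (l²−L²−(e−x')²−y'²−z²)/2L = -0.0076
  θ2 = atan2(B,A) + arccos(C/0.2864) = 0.3491
arm 3 (φ=240.0°): x'=-0.1357, y'=0.0330
  A=0.2657, B=-0.2716, C=(l²−L²−A²−y'²−z²)/(2L)=-0.1340
  θ3 = atan2(B,A) + arccos(C/0.3799) = 1.1348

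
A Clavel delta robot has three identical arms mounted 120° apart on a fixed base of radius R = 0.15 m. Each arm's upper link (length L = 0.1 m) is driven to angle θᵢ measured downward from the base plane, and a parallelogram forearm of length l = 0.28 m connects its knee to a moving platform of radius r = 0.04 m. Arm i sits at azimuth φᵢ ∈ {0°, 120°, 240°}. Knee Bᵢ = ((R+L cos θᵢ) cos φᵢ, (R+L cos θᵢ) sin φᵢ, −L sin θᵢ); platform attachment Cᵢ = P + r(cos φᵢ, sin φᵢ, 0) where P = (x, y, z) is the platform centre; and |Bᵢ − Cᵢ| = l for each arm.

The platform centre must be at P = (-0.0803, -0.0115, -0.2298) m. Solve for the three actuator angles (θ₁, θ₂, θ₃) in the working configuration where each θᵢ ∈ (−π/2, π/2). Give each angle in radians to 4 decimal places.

θ₁ = 1.0469, θ₂ = 0.2612, θ₃ = 0.0871

arm 1 (φ=0.0°): x'=-0.0803, y'=-0.0115
  A=0.1903, B=-0.2298, C=(l²−L²−A²−y'²−z²)/(2L)=-0.1038
  √(A²+B²)=0.2984;  θ1 = -0.8791+1.9260 ≈ 1.0469
φ2=120.0° → target in arm frame (0.0302, 0.0753)
  e−x'=0.0798;  (l²−L²−(e−x')²−y'²−z²)/2L = 0.0178
  θ2 = atan2(B,A) + arccos(C/0.2433) = 0.2612
φ3=240.0° → target in arm frame (0.0501, -0.0638)
  A=0.0599, B=-0.2298, C=(l²−L²−A²−y'²−z²)/(2L)=0.0397
  γ=atan2(-0.2298,0.0599)=-1.3158;  ψ=arccos(0.1671)=1.4029;  θ3=γ+ψ≈0.0871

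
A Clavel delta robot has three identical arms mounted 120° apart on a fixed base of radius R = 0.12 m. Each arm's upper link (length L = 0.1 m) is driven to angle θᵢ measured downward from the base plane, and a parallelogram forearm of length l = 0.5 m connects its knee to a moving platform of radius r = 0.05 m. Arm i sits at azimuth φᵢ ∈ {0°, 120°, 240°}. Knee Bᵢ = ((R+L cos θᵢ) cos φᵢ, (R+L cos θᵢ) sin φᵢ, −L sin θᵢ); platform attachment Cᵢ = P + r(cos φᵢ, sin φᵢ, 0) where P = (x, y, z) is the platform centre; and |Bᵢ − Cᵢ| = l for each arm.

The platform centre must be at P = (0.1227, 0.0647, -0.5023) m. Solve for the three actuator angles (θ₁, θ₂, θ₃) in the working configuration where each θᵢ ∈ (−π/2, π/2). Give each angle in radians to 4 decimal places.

arm 1 (φ=0.0°): x'=0.1227, y'=0.0647
  A=-0.0527, B=-0.5023, C=(l²−L²−A²−y'²−z²)/(2L)=-0.0963
  γ=atan2(-0.5023,-0.0527)=-1.6753;  ψ=arccos(-0.1908)=1.7627;  θ1=γ+ψ≈0.0874
arm 2 (φ=120.0°): x'=-0.0053, y'=-0.1386
  A cos θ + B sin θ = C:  0.0753·cos θ + -0.5023·sin θ = -0.1860
  γ=atan2(-0.5023,0.0753)=-1.4220;  ψ=arccos(-0.3661)=1.9456;  θ2=γ+ψ≈0.5237
φ3=240.0° → target in arm frame (-0.1174, 0.0739)
  e−x'=0.1874;  (l²−L²−(e−x')²−y'²−z²)/2L = -0.2644
  θ3 = atan2(B,A) + arccos(C/0.5361) = 0.8728

θ₁ = 0.0874, θ₂ = 0.5237, θ₃ = 0.8728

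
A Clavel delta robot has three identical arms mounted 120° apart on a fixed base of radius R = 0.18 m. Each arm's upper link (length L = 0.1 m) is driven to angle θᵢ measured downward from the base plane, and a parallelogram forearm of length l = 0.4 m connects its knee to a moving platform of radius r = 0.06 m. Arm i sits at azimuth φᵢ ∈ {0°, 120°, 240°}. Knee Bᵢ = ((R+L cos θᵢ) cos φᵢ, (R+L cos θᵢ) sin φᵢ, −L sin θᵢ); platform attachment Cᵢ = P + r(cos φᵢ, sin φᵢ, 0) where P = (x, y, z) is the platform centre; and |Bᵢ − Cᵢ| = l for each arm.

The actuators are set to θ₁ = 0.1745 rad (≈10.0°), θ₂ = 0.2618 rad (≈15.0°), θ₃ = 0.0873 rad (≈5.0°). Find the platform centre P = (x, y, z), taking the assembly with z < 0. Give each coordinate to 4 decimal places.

O1 = (0.2185·cos0.0°, 0.2185·sin0.0°, -0.0174) = (0.2185, 0.0000, -0.0174)
O2 = (0.2166·cos120.0°, 0.2166·sin120.0°, -0.0259) = (-0.1083, 0.1876, -0.0259)
φ3=240.0°: virtual centre (-0.1098, -0.1902, -0.0087), radius l
subtract pairs → two planes through P
linear system: -0.6536x+0.3751y = -0.0005−-0.0170z; -0.6566x+-0.3804y = 0.0003−0.0173z
det = 0.4949;  x = 0.0001+0.0000z,  y = -0.0010+0.0454z
sphere 1 gives Az²+Bz+C=0 with A=1.0021, B=0.0346, C=-0.1120;  B²−4AC=0.4502;  roots -0.3521, 0.3175;  negative root z = -0.3521
x = 0.0001, y = -0.0170

(0.0001, -0.0170, -0.3521)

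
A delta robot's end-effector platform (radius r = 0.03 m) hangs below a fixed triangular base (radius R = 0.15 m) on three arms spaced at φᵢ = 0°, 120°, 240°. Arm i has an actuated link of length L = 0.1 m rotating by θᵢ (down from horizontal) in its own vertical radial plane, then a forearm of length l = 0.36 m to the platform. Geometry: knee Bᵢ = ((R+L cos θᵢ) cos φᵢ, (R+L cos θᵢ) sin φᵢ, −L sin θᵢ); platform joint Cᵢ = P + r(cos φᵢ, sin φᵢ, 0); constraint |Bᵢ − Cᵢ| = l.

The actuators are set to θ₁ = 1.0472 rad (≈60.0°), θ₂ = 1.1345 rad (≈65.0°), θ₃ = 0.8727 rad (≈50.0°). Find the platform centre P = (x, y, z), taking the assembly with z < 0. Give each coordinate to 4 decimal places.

O1 = (0.1700·cos0.0°, 0.1700·sin0.0°, -0.0866) = (0.1700, 0.0000, -0.0866)
φ2=120.0°: virtual centre (-0.0811, 0.1405, -0.0906), radius l
arm 3 at φ=240.0°: e+L cos θ3 = 0.1843;  O3 = (-0.0921, -0.1596, -0.0766)
|O₂|²−|O₁|² = -0.0019;  |O₃|²−|O₁|² = 0.0034
plane₁₂: -0.5023x+0.2810y+-0.0081z = -0.0019
det = 0.3077;  x = -0.0012+0.0099z,  y = -0.0088+0.0464z
quadratic in z: (1.0022)z²+(0.1690)z+(-0.0927)=0, √Δ=0.6327 → z ∈ {-0.3999, 0.2313}; z = -0.3999 (taking z<0)
x = -0.0052, y = -0.0273

(-0.0052, -0.0273, -0.3999)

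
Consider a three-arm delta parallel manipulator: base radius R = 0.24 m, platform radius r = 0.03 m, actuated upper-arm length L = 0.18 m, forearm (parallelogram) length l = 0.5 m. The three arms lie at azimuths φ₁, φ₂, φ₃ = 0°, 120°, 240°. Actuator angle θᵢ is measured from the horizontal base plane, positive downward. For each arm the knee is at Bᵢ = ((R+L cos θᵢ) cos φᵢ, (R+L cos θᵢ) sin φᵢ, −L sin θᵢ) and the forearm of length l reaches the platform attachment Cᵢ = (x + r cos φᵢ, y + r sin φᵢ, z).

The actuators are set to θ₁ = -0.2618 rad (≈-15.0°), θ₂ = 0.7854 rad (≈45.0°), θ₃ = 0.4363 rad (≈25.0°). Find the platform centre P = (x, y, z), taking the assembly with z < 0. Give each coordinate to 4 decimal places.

(0.1094, -0.0461, -0.3688)

arm 1 at φ=0.0°: (R−r)+L cos θ1 = 0.3839;  S1 = (0.3839, 0.0000, 0.0466)
arm 2 at φ=120.0°: (R−r)+L cos θ2 = 0.3373;  S2 = (-0.1686, 0.2921, -0.1273)
S3 = (0.3731·cos240.0°, 0.3731·sin240.0°, -0.0761) = (-0.1866, -0.3231, -0.0761)
eliminate P² terms by subtracting sphere 1 from 2 and 3
[-1.1050 0.5842 -0.3477]·P = -0.0196;  [-1.1409 -0.6463 -0.2453]·P = -0.0045
det = 1.3806;  x = 0.0111+-0.2666z,  y = -0.0126+0.0910z
quadratic in z: (1.0793)z²+(0.1033)z+(-0.1087)=0, √Δ=0.6928 → z ∈ {-0.3688, 0.2731}; z = -0.3688 (taking z<0)
x = 0.1094, y = -0.0461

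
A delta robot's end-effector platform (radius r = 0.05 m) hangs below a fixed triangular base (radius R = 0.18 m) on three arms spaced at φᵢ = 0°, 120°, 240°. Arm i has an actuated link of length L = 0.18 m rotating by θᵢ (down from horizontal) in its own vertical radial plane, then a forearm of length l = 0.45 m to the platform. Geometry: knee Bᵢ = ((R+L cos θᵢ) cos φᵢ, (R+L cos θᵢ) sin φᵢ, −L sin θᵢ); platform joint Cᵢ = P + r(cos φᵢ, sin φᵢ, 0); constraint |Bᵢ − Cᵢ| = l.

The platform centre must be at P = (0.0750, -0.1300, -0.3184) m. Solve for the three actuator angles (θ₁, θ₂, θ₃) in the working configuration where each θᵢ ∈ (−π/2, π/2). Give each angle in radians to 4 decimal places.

arm 1 (φ=0.0°): x'=0.0750, y'=-0.1300
  A cos θ + B sin θ = C:  0.0550·cos θ + -0.3184·sin θ = 0.1355
  γ=atan2(-0.3184,0.0550)=-1.3997;  ψ=arccos(0.4195)=1.1379;  θ1=γ+ψ≈-0.2618
φ2=120.0° → target in arm frame (-0.1501, 0.0000)
  A=0.2801, B=-0.3184, C=(l²−L²−A²−y'²−z²)/(2L)=-0.0270
  γ=atan2(-0.3184,0.2801)=-0.8493;  ψ=arccos(-0.0637)=1.6345;  θ2=γ+ψ≈0.7852
φ3=240.0° → target in arm frame (0.0751, 0.1300)
  e−x'=0.0549;  (l²−L²−(e−x')²−y'²−z²)/2L = 0.1356
  γ=atan2(-0.3184,0.0549)=-1.4000;  ψ=arccos(0.4197)=1.1377;  θ3=γ+ψ≈-0.2623

θ₁ = -0.2618, θ₂ = 0.7852, θ₃ = -0.2623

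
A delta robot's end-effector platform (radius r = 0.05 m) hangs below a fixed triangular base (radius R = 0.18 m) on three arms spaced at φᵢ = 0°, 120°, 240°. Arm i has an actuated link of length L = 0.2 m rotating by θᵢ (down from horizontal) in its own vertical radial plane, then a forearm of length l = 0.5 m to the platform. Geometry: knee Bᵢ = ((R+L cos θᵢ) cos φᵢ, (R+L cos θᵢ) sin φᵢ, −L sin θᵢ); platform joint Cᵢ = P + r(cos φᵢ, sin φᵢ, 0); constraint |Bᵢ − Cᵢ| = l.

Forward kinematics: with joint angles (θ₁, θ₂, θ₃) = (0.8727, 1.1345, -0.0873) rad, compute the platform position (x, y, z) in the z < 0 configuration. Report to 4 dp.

(-0.0610, -0.2215, -0.4676)

φ1=0.0°: virtual centre (0.2586, 0.0000, -0.1532), radius l
O2 = (0.2145·cos120.0°, 0.2145·sin120.0°, -0.1813) = (-0.1073, 0.1858, -0.1813)
O3 = (0.3292·cos240.0°, 0.3292·sin240.0°, 0.0174) = (-0.1646, -0.2851, 0.0174)
|O₂|²−|O₁|² = -0.0114;  |O₃|²−|O₁|² = 0.0184
[-0.7316 0.3716 -0.0561]·P = -0.0114;  [-0.8463 -0.5703 0.3413]·P = 0.0184
det = 0.7317;  x = -0.0004+0.1296z,  y = -0.0316+0.4062z
quadratic in z: (1.1818)z²+(0.2136)z+(-0.1585)=0, √Δ=0.8915 → z ∈ {-0.4676, 0.2868}; z = -0.4676 (taking z<0)
x = -0.0610, y = -0.2215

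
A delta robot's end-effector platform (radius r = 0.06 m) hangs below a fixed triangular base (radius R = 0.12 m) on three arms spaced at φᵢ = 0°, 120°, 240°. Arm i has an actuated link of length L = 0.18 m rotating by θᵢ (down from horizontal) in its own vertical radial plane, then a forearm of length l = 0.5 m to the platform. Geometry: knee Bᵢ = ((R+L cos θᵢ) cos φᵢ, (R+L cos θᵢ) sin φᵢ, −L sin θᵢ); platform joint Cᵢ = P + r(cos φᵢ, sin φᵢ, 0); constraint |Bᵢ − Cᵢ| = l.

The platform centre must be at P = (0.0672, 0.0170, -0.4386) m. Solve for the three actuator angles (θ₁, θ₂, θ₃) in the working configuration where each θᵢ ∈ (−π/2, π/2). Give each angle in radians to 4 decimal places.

θ₁ = -0.1747, θ₂ = 0.0871, θ₃ = 0.1743

φ1=0.0° → target in arm frame (0.0672, 0.0170)
  e−x'=-0.0072;  (l²−L²−(e−x')²−y'²−z²)/2L = 0.0691
  √(A²+B²)=0.4387;  θ1 = -1.5872+1.4125 ≈ -0.1747
rotate P by −φ2: (-0.0189, -0.0667, -0.4386)
  A=0.0789, B=-0.4386, C=(l²−L²−A²−y'²−z²)/(2L)=0.0404
  γ=atan2(-0.4386,0.0789)=-1.3929;  ψ=arccos(0.0908)=1.4799;  θ2=γ+ψ≈0.0871
arm 3 (φ=240.0°): x'=-0.0483, y'=0.0497
  A=0.1083, B=-0.4386, C=(l²−L²−A²−y'²−z²)/(2L)=0.0306
  γ=atan2(-0.4386,0.1083)=-1.3287;  ψ=arccos(0.0678)=1.5029;  θ3=γ+ψ≈0.1743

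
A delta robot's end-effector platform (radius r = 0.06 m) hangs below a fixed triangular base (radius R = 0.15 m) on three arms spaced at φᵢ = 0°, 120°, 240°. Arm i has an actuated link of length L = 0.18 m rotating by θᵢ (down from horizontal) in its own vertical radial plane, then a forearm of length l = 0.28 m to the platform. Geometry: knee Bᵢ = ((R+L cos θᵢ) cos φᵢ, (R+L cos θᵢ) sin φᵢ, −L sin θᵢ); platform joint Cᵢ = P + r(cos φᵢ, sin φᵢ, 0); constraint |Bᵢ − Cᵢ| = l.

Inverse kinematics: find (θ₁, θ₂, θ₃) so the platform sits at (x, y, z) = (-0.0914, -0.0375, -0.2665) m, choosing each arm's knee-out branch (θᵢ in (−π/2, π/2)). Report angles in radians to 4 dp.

rotate P by −φ1: (-0.0914, -0.0375, -0.2665)
  A cos θ + B sin θ = C:  0.1814·cos θ + -0.2665·sin θ = -0.1648
  √(A²+B²)=0.3224;  θ1 = -0.9732+2.1074 ≈ 1.1343
rotate P by −φ2: (0.0132, 0.0979, -0.2665)
  e−x'=0.0768;  (l²−L²−(e−x')²−y'²−z²)/2L = -0.1125
  γ=atan2(-0.2665,0.0768)=-1.2903;  ψ=arccos(-0.4057)=1.9885;  θ2=γ+ψ≈0.6982
rotate P by −φ3: (0.0782, -0.0604, -0.2665)
  A=0.0118, B=-0.2665, C=(l²−L²−A²−y'²−z²)/(2L)=-0.0800
  θ3 = atan2(B,A) + arccos(C/0.2668) = 0.3490

θ₁ = 1.1343, θ₂ = 0.6982, θ₃ = 0.3490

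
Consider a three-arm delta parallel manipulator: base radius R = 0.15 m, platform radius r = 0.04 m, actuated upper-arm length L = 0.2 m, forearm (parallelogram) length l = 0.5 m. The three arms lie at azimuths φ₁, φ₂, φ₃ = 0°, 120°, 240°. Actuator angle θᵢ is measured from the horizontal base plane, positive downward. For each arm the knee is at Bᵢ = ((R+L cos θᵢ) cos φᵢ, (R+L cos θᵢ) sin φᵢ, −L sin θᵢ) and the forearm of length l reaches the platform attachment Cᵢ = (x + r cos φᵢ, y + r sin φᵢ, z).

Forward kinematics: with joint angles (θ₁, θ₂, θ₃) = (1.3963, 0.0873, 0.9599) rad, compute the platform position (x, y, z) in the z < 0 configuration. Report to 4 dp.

arm 1 at φ=0.0°: (R−r)+L cos θ1 = 0.1447;  centre 1 = (0.1447, 0.0000, -0.1970)
arm 2 at φ=120.0°: (R−r)+L cos θ2 = 0.3092;  centre 2 = (-0.1546, 0.2678, -0.0174)
φ3=240.0°: virtual centre (-0.1124, -0.1946, -0.1638), radius l
subtract pairs → two planes through P
plane₁₂: -0.5987x+0.5356y+0.3590z = 0.0362
Cramer: x(z) = -0.0462+0.3447z;  y(z) = 0.0159-0.2851z
quadratic in z: (1.2001)z²+(0.2532)z+(-0.1745)=0, √Δ=0.9496 → z ∈ {-0.5011, 0.2901}; z = -0.5011 (taking z<0)
x = -0.2190, y = 0.1587

(-0.2190, 0.1587, -0.5011)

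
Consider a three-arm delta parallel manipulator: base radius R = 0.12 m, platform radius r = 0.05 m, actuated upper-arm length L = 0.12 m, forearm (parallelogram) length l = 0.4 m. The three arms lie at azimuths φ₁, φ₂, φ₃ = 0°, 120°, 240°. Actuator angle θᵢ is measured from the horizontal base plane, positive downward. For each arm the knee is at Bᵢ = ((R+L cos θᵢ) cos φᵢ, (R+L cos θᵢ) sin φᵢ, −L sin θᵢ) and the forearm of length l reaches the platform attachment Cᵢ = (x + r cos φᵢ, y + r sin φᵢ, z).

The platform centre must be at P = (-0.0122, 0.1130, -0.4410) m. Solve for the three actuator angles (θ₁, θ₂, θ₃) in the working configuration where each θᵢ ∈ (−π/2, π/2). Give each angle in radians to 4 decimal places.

φ1=0.0° → target in arm frame (-0.0122, 0.1130)
  e−x'=0.0822;  (l²−L²−(e−x')²−y'²−z²)/2L = -0.2850
  θ1 = atan2(B,A) + arccos(C/0.4486) = 0.8728
rotate P by −φ2: (0.1040, -0.0459, -0.4410)
  A cos θ + B sin θ = C:  -0.0340·cos θ + -0.4410·sin θ = -0.2173
  γ=atan2(-0.4410,-0.0340)=-1.6477;  ψ=arccos(-0.4912)=2.0843;  θ2=γ+ψ≈0.4366
arm 3 (φ=240.0°): x'=-0.0918, y'=-0.0671
  e−x'=0.1618;  (l²−L²−(e−x')²−y'²−z²)/2L = -0.3314
  γ=atan2(-0.4410,0.1618)=-1.2192;  ψ=arccos(-0.7056)=2.3541;  θ3=γ+ψ≈1.1348

θ₁ = 0.8728, θ₂ = 0.4366, θ₃ = 1.1348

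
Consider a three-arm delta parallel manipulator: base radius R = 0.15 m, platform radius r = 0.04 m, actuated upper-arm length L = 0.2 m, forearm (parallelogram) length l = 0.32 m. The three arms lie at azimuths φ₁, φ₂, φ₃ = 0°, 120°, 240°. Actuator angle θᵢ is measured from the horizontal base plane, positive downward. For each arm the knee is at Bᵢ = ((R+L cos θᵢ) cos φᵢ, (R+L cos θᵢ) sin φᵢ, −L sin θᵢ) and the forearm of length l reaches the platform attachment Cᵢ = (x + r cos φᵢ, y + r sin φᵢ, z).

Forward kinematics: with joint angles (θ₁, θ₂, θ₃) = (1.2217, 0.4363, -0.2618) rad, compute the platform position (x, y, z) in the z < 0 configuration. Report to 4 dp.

φ1=0.0°: virtual centre (0.1784, 0.0000, -0.1879), radius l
arm 2 at φ=120.0°: e+L cos θ2 = 0.2913;  S2 = (-0.1456, 0.2522, -0.0845)
S3 = (0.3032·cos240.0°, 0.3032·sin240.0°, 0.0518) = (-0.1516, -0.2626, 0.0518)
|S₂|²−|S₁|² = 0.0248;  |S₃|²−|S₁|² = 0.0275
plane₁₂: -0.6481x+0.5045y+0.2068z = 0.0248
det = 0.6733;  x = -0.0399+0.5205z,  y = -0.0021+0.2587z
into |P−S₁|² = l²: 1.3379z² + 0.1475z + -0.0194 = 0;  Δ = 0.1256;  z = -0.1876 or 0.0773 → z<0 root = -0.1876
x = -0.1376, y = -0.0506

(-0.1376, -0.0506, -0.1876)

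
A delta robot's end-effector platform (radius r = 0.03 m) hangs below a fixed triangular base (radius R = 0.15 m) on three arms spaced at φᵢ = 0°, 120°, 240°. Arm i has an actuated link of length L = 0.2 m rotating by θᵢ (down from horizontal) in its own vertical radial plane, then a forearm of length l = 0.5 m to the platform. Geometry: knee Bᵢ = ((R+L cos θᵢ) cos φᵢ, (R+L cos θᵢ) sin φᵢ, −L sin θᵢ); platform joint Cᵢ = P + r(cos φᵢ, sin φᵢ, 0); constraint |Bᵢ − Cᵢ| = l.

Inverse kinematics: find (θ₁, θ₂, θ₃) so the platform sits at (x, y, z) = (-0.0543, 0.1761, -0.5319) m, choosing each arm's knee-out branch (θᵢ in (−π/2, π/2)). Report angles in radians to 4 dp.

θ₁ = 0.9600, θ₂ = 0.2620, θ₃ = 1.1345

φ1=0.0° → target in arm frame (-0.0543, 0.1761)
  A=0.1743, B=-0.5319, C=(l²−L²−A²−y'²−z²)/(2L)=-0.3358
  √(A²+B²)=0.5597;  θ1 = -1.2541+2.2142 ≈ 0.9600
rotate P by −φ2: (0.1797, -0.0410, -0.5319)
  e−x'=-0.0597;  (l²−L²−(e−x')²−y'²−z²)/2L = -0.1954
  θ2 = atan2(B,A) + arccos(C/0.5352) = 0.2620
rotate P by −φ3: (-0.1254, -0.1351, -0.5319)
  A=0.2454, B=-0.5319, C=(l²−L²−A²−y'²−z²)/(2L)=-0.3784
  γ=atan2(-0.5319,0.2454)=-1.1386;  ψ=arccos(-0.6460)=2.2731;  θ3=γ+ψ≈1.1345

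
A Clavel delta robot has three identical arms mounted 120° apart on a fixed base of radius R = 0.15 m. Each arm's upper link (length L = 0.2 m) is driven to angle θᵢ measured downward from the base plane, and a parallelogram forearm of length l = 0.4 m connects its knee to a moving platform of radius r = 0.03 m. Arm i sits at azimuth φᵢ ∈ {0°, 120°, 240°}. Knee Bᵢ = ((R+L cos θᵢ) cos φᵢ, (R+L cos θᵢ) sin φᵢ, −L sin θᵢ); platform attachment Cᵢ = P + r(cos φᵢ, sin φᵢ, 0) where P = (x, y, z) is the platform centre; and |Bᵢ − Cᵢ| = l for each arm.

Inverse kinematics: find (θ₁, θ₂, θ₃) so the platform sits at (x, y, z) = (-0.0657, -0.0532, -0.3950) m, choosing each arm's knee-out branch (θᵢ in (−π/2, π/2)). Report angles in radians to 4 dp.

arm 1 (φ=0.0°): x'=-0.0657, y'=-0.0532
  A=0.1857, B=-0.3950, C=(l²−L²−A²−y'²−z²)/(2L)=-0.1833
  γ=atan2(-0.3950,0.1857)=-1.1313;  ψ=arccos(-0.4201)=2.0043;  θ1=γ+ψ≈0.8730
arm 2 (φ=120.0°): x'=-0.0132, y'=0.0835
  A=0.1332, B=-0.3950, C=(l²−L²−A²−y'²−z²)/(2L)=-0.1519
  √(A²+B²)=0.4169;  θ2 = -1.2455+1.9437 ≈ 0.6982
arm 3 (φ=240.0°): x'=0.0789, y'=-0.0303
  e−x'=0.0411;  (l²−L²−(e−x')²−y'²−z²)/2L = -0.0966
  √(A²+B²)=0.3971;  θ3 = -1.4672+1.8164 ≈ 0.3493

θ₁ = 0.8730, θ₂ = 0.6982, θ₃ = 0.3493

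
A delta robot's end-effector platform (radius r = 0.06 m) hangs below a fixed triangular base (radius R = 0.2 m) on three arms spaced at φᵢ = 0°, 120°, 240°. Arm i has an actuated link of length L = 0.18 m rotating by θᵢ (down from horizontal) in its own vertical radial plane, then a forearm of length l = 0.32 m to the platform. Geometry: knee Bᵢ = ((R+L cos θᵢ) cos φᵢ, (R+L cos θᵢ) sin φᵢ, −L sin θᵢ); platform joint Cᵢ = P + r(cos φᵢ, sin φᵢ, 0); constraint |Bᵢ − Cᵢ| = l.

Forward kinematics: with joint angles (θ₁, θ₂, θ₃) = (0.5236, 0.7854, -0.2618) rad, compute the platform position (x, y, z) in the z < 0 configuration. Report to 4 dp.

arm 1 at φ=0.0°: e+L cos θ1 = 0.2959;  centre 1 = (0.2959, 0.0000, -0.0900)
centre 2 = (0.2673·cos120.0°, 0.2673·sin120.0°, -0.1273) = (-0.1336, 0.2315, -0.1273)
arm 3 at φ=240.0°: e+L cos θ3 = 0.3139;  centre 3 = (-0.1569, -0.2718, 0.0466)
subtract pairs → two planes through P
[-0.8590 0.4629 -0.0746]·P = -0.0080;  [-0.9056 -0.5436 0.2732]·P = 0.0050
Cramer: x(z) = 0.0023+0.0970z;  y(z) = -0.0131+0.3410z
quadratic in z: (1.1257)z²+(0.1142)z+(-0.0079)=0, √Δ=0.2207 → z ∈ {-0.1488, 0.0473}; z = -0.1488 (taking z<0)
x = -0.0121, y = -0.0638

(-0.0121, -0.0638, -0.1488)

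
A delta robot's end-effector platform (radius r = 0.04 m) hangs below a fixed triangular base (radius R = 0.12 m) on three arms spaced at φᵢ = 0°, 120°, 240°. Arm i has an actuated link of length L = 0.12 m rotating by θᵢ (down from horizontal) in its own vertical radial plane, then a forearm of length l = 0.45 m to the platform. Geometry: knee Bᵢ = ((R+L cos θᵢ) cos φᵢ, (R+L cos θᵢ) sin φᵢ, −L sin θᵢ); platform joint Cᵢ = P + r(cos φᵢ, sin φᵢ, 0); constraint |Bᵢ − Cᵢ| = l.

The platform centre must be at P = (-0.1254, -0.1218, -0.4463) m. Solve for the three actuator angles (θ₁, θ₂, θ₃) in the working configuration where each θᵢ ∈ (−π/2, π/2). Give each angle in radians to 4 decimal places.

θ₁ = 1.0471, θ₂ = 0.7853, θ₃ = -0.0003

rotate P by −φ1: (-0.1254, -0.1218, -0.4463)
  A cos θ + B sin θ = C:  0.2054·cos θ + -0.4463·sin θ = -0.2838
  θ1 = atan2(B,A) + arccos(C/0.4913) = 1.0471
rotate P by −φ2: (-0.0428, 0.1695, -0.4463)
  A=0.1228, B=-0.4463, C=(l²−L²−A²−y'²−z²)/(2L)=-0.2287
  γ=atan2(-0.4463,0.1228)=-1.3023;  ψ=arccos(-0.4941)=2.0876;  θ2=γ+ψ≈0.7853
rotate P by −φ3: (0.1682, -0.0477, -0.4463)
  e−x'=-0.0882;  (l²−L²−(e−x')²−y'²−z²)/2L = -0.0881
  θ3 = atan2(B,A) + arccos(C/0.4549) = -0.0003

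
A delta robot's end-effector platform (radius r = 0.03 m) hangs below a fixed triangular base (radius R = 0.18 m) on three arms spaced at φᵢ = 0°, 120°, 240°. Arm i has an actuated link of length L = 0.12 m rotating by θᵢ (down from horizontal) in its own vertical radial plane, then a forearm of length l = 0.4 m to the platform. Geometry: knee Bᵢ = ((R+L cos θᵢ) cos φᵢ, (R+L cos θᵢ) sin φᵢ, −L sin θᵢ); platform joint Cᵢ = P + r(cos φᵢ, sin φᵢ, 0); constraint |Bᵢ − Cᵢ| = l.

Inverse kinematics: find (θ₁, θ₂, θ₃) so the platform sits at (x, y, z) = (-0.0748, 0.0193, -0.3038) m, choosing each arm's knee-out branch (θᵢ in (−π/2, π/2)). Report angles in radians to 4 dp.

φ1=0.0° → target in arm frame (-0.0748, 0.0193)
  A cos θ + B sin θ = C:  0.2248·cos θ + -0.3038·sin θ = 0.0100
  θ1 = atan2(B,A) + arccos(C/0.3779) = 0.6106
rotate P by −φ2: (0.0541, 0.0551, -0.3038)
  A cos θ + B sin θ = C:  0.0959·cos θ + -0.3038·sin θ = 0.1711
  γ=atan2(-0.3038,0.0959)=-1.2651;  ψ=arccos(0.5372)=1.0037;  θ2=γ+ψ≈-0.2614
φ3=240.0° → target in arm frame (0.0207, -0.0744)
  A=0.1293, B=-0.3038, C=(l²−L²−A²−y'²−z²)/(2L)=0.1293
  √(A²+B²)=0.3302;  θ3 = -1.1684+1.1683 ≈ -0.0001

θ₁ = 0.6106, θ₂ = -0.2614, θ₃ = -0.0001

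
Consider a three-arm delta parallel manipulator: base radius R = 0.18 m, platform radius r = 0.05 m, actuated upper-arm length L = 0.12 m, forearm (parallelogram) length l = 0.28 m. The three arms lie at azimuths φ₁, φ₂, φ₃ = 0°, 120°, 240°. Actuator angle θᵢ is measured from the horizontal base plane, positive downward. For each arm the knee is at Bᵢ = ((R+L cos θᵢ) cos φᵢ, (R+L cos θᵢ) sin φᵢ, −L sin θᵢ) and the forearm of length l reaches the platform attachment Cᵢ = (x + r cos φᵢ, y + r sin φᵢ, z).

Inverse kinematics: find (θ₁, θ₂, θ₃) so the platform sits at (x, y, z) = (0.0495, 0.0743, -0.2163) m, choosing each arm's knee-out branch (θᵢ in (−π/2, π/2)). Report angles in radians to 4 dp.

θ₁ = 0.2620, θ₂ = 0.3490, θ₃ = 1.2221

arm 1 (φ=0.0°): x'=0.0495, y'=0.0743
  A cos θ + B sin θ = C:  0.0805·cos θ + -0.2163·sin θ = 0.0217
  √(A²+B²)=0.2308;  θ1 = -1.2145+1.4765 ≈ 0.2620
arm 2 (φ=120.0°): x'=0.0396, y'=-0.0800
  e−x'=0.0904;  (l²−L²−(e−x')²−y'²−z²)/2L = 0.0110
  √(A²+B²)=0.2344;  θ2 = -1.1749+1.5239 ≈ 0.3490
φ3=240.0° → target in arm frame (-0.0891, 0.0057)
  e−x'=0.2191;  (l²−L²−(e−x')²−y'²−z²)/2L = -0.1284
  γ=atan2(-0.2163,0.2191)=-0.7790;  ψ=arccos(-0.4171)=2.0011;  θ3=γ+ψ≈1.2221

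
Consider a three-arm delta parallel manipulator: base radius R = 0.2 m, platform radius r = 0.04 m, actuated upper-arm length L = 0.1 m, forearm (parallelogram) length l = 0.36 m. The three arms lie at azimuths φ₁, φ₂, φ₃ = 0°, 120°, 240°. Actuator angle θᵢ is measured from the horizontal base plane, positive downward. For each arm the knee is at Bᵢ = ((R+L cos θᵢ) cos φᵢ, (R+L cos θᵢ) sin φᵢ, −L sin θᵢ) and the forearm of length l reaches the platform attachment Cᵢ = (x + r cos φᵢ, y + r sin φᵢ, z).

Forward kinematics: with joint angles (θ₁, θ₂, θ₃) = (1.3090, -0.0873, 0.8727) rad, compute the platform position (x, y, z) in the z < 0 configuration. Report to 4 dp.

(-0.0900, 0.0740, -0.3157)

arm 1 at φ=0.0°: (R−r)+L cos θ1 = 0.1859;  O1 = (0.1859, 0.0000, -0.0966)
O2 = (0.2596·cos120.0°, 0.2596·sin120.0°, 0.0087) = (-0.1298, 0.2248, 0.0087)
φ3=240.0°: virtual centre (-0.1121, -0.1942, -0.0766), radius l
eliminate P² terms by subtracting sphere 1 from 2 and 3
plane₁₂: -0.6314x+0.4497y+0.2106z = 0.0236
det = 0.5133;  x = -0.0286+0.1944z,  y = 0.0123+-0.1954z
sphere 1 gives Az²+Bz+C=0 with A=1.0760, B=0.1050, C=-0.0741;  B²−4AC=0.3300;  roots -0.3157, 0.2182;  negative root z = -0.3157
x = -0.0900, y = 0.0740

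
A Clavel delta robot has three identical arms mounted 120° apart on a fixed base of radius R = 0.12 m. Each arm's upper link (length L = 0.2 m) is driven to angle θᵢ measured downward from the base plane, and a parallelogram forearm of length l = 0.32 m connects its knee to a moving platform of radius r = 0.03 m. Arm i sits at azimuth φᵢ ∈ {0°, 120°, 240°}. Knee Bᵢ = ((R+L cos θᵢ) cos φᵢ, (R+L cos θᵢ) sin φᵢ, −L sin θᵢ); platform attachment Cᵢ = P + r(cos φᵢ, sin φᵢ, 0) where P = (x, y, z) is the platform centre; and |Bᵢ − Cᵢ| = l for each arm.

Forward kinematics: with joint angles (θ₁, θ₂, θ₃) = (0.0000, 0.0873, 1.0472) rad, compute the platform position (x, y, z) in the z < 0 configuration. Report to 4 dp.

(0.0703, 0.1074, -0.2064)

φ1=0.0°: virtual centre (0.2900, 0.0000, 0.0000), radius l
centre 2 = (0.2892·cos120.0°, 0.2892·sin120.0°, -0.0174) = (-0.1446, 0.2505, -0.0174)
φ3=240.0°: virtual centre (-0.0950, -0.1645, -0.1732), radius l
|centre ₂|²−|centre ₁|² = -0.0001;  |centre ₃|²−|centre ₁|² = -0.0180
plane₁₂: -0.8692x+0.5010y+-0.0349z = -0.0001
Cramer: x(z) = 0.0135-0.2754z;  y(z) = 0.0231-0.4082z
quadratic in z: (1.2425)z²+(0.1334)z+(-0.0254)=0, √Δ=0.3796 → z ∈ {-0.2064, 0.0991}; z = -0.2064 (taking z<0)
x = 0.0703, y = 0.1074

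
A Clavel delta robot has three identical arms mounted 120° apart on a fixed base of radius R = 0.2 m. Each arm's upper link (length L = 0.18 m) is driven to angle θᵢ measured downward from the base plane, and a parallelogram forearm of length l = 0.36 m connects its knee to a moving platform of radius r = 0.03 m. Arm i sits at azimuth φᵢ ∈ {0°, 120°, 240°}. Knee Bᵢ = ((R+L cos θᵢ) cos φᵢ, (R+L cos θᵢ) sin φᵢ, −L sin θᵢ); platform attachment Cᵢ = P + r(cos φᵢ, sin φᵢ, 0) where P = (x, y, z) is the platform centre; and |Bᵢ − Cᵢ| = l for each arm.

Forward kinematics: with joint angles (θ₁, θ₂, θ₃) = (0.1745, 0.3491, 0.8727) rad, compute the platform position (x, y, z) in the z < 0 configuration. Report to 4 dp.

(0.0438, 0.0497, -0.2183)

O1 = (0.3473·cos0.0°, 0.3473·sin0.0°, -0.0313) = (0.3473, 0.0000, -0.0313)
φ2=120.0°: virtual centre (-0.1696, 0.2937, -0.0616), radius l
φ3=240.0°: virtual centre (-0.1428, -0.2474, -0.1379), radius l
|O₂|²−|O₁|² = -0.0028;  |O₃|²−|O₁|² = -0.0209
linear system: -1.0337x+0.5874y = -0.0028−-0.0606z; -0.9802x+-0.4948y = -0.0209−-0.2133z
det = 1.0873;  x = 0.0126+-0.1428z,  y = 0.0174+-0.1481z
sphere 1 gives Az²+Bz+C=0 with A=1.0423, B=0.1529, C=-0.0163;  B²−4AC=0.0913;  roots -0.2183, 0.0716;  negative root z = -0.2183
x = 0.0438, y = 0.0497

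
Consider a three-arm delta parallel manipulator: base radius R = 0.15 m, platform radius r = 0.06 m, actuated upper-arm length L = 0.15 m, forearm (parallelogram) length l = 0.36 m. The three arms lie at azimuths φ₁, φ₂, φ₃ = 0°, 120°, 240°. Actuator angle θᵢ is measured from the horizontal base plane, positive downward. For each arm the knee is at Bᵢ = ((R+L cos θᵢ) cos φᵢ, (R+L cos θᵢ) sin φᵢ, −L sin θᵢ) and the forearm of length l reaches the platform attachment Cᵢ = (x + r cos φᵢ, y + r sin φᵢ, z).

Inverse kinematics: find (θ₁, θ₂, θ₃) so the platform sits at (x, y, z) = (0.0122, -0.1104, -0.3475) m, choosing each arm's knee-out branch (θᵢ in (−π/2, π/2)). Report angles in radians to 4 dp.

θ₁ = 0.5235, θ₂ = 0.9599, θ₃ = 0.1748

rotate P by −φ1: (0.0122, -0.1104, -0.3475)
  A=0.0778, B=-0.3475, C=(l²−L²−A²−y'²−z²)/(2L)=-0.1063
  γ=atan2(-0.3475,0.0778)=-1.3505;  ψ=arccos(-0.2986)=1.8740;  θ1=γ+ψ≈0.5235
arm 2 (φ=120.0°): x'=-0.1017, y'=0.0446
  A=0.1917, B=-0.3475, C=(l²−L²−A²−y'²−z²)/(2L)=-0.1747
  θ2 = atan2(B,A) + arccos(C/0.3969) = 0.9599
rotate P by −φ3: (0.0895, 0.0658, -0.3475)
  A=0.0005, B=-0.3475, C=(l²−L²−A²−y'²−z²)/(2L)=-0.0599
  √(A²+B²)=0.3475;  θ3 = -1.5694+1.7441 ≈ 0.1748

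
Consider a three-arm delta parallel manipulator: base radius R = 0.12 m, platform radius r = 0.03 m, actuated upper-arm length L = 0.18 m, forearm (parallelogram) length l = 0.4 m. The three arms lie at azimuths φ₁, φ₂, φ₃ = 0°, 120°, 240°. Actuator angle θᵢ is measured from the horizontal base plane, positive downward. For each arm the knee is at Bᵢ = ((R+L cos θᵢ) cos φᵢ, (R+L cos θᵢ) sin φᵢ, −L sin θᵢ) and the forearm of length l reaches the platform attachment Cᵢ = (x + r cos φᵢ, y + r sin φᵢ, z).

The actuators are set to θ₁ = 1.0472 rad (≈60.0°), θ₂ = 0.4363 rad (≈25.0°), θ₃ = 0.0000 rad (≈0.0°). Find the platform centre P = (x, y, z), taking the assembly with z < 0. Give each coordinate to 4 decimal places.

(-0.1587, -0.0608, -0.3599)

S1 = (0.1800·cos0.0°, 0.1800·sin0.0°, -0.1559) = (0.1800, 0.0000, -0.1559)
arm 2 at φ=120.0°: (R−r)+L cos θ2 = 0.2531;  S2 = (-0.1266, 0.2192, -0.0761)
S3 = (0.2700·cos240.0°, 0.2700·sin240.0°, 0.0000) = (-0.1350, -0.2338, 0.0000)
|S₂|²−|S₁|² = 0.0132;  |S₃|²−|S₁|² = 0.0162
linear system: -0.6131x+0.4384y = 0.0132−0.1596z; -0.6300x+-0.4677y = 0.0162−0.3118z
Cramer: x(z) = -0.0236+0.3754z;  y(z) = -0.0029+0.1609z
into |P−S₁|² = l²: 1.1668z² + 0.1580z + -0.0943 = 0;  Δ = 0.4649;  z = -0.3599 or 0.2245 → z<0 root = -0.3599
x = -0.1587, y = -0.0608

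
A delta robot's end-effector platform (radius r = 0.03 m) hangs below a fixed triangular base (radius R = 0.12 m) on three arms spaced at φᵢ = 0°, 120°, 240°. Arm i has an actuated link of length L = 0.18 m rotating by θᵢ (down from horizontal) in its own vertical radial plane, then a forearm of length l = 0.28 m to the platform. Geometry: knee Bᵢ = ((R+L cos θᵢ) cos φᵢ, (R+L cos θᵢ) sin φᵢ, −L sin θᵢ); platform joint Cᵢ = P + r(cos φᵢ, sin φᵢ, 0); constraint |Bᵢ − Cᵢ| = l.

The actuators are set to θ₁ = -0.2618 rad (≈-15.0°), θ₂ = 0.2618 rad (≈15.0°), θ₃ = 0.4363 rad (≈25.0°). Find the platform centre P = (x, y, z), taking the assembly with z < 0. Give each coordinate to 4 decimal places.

arm 1 at φ=0.0°: ρ1 = 0.2639;  centre 1 = (0.2639, 0.0000, 0.0466)
centre 2 = (0.2639·cos120.0°, 0.2639·sin120.0°, -0.0466) = (-0.1319, 0.2285, -0.0466)
centre 3 = (0.2531·cos240.0°, 0.2531·sin240.0°, -0.0761) = (-0.1266, -0.2192, -0.0761)
subtract pairs → two planes through P
linear system: -0.7916x+0.4570y = 0.0000−-0.1864z; -0.7809x+-0.4384y = -0.0019−-0.2453z
Cramer: x(z) = 0.0013-0.2753z;  y(z) = 0.0022-0.0691z
into |P−centre ₁|² = l²: 1.0806z² + 0.0511z + -0.0073 = 0;  Δ = 0.0340;  z = -0.1090 or 0.0617 → z<0 root = -0.1090
x = 0.0313, y = 0.0097

(0.0313, 0.0097, -0.1090)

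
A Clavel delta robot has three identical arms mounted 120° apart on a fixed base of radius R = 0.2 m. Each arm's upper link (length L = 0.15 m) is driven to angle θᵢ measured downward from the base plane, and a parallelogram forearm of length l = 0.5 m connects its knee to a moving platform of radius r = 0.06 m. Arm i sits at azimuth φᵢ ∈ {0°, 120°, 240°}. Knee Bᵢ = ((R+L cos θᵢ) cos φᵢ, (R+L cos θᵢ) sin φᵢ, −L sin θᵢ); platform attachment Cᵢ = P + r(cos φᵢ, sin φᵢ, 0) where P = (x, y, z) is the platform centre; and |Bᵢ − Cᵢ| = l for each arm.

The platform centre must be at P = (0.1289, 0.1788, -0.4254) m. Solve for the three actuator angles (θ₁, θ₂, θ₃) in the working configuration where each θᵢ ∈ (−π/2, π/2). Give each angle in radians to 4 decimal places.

arm 1 (φ=0.0°): x'=0.1289, y'=0.1788
  e−x'=0.0111;  (l²−L²−(e−x')²−y'²−z²)/2L = 0.0481
  θ1 = atan2(B,A) + arccos(C/0.4255) = -0.0873
φ2=120.0° → target in arm frame (0.0904, -0.2010)
  A=0.0496, B=-0.4254, C=(l²−L²−A²−y'²−z²)/(2L)=0.0122
  γ=atan2(-0.4254,0.0496)=-1.4547;  ψ=arccos(0.0285)=1.5423;  θ2=γ+ψ≈0.0876
arm 3 (φ=240.0°): x'=-0.2193, y'=0.0222
  e−x'=0.3593;  (l²−L²−(e−x')²−y'²−z²)/2L = -0.2768
  √(A²+B²)=0.5568;  θ3 = -0.8694+2.0911 ≈ 1.2217

θ₁ = -0.0873, θ₂ = 0.0876, θ₃ = 1.2217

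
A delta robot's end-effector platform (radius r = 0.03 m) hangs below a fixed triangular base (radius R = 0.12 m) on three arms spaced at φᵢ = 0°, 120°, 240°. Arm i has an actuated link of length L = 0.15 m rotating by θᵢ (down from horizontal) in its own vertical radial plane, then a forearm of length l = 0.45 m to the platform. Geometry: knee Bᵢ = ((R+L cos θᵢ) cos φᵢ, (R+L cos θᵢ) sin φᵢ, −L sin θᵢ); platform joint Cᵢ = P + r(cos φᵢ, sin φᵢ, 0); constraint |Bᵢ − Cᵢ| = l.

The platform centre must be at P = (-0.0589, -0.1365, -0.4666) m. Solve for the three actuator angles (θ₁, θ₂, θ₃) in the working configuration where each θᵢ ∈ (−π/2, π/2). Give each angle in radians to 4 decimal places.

θ₁ = 0.8727, θ₂ = 0.9598, θ₃ = 0.1745

arm 1 (φ=0.0°): x'=-0.0589, y'=-0.1365
  e−x'=0.1489;  (l²−L²−(e−x')²−y'²−z²)/2L = -0.2617
  √(A²+B²)=0.4898;  θ1 = -1.2619+2.1346 ≈ 0.8727
φ2=120.0° → target in arm frame (-0.0888, 0.1193)
  e−x'=0.1788;  (l²−L²−(e−x')²−y'²−z²)/2L = -0.2796
  γ=atan2(-0.4666,0.1788)=-1.2049;  ψ=arccos(-0.5597)=2.1648;  θ2=γ+ψ≈0.9598
rotate P by −φ3: (0.1477, 0.0172, -0.4666)
  A cos θ + B sin θ = C:  -0.0577·cos θ + -0.4666·sin θ = -0.1378
  γ=atan2(-0.4666,-0.0577)=-1.6938;  ψ=arccos(-0.2931)=1.8682;  θ3=γ+ψ≈0.1745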